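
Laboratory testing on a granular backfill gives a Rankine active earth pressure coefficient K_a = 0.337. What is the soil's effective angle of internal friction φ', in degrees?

K_a = tan²(45° − φ/2) ⇒ 45° − φ/2 = arctan(√0.337) = 30.14°.
φ = 2(45° − 30.14°) = 29.73°.

29.7°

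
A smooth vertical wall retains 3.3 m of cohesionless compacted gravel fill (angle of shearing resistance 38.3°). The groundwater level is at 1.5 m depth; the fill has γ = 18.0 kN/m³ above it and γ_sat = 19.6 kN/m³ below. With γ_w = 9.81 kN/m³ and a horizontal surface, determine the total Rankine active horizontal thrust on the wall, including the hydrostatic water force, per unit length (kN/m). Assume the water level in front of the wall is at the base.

35.8 kN/m

K_a = tan²(45° − φ/2) = 0.2347.
γ' = 19.6 − 9.81 = 9.790 kN/m³. Depth below WT = 1.8 m.
σ'_h at WT = K_a γ d_w = 6.338 kPa; at base = 6.338 + K_a γ' × 1.8 = 10.47 kPa.
P₁ (0–1.5 m) = ½×6.338×1.5 = 4.753. P₂ (1.5–3.3 m) = ½(6.338+10.47)×1.8 = 15.13.
P_w = ½ γ_w h₂² = 0.5×9.81×1.8² = 15.89. Total = 4.753+15.13+15.89 = 35.78 kN/m.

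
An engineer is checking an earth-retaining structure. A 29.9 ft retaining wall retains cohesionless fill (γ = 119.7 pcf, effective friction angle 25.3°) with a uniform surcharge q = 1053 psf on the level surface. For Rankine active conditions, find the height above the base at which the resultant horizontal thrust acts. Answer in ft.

11.8 ft

K_a = 0.4012.
Triangular part P₁ = ½K_aγH² = 21470 at H/3 = 9.967 ft; rectangular part P₂ = K_a q H = 12630 at H/2 = 14.95 ft.
ȳ = (P₁·9.967 + P₂·14.95)/(P₁+P₂) = 11.81 ft.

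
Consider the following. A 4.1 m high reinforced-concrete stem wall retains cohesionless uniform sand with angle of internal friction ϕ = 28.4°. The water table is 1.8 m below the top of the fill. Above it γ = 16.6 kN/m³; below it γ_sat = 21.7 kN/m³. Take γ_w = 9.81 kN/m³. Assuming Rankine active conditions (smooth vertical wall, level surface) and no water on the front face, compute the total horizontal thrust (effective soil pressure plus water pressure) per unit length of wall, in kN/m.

K_a = tan²(45° − φ/2) = 0.3554.
γ' = 21.7 − 9.81 = 11.89 kN/m³. Depth below WT = 2.3 m.
σ'_h at WT = K_a γ d_w = 10.62 kPa; at base = 10.62 + K_a γ' × 2.3 = 20.34 kPa.
P₁ (0–1.8 m) = ½×10.62×1.8 = 9.556. P₂ (1.8–4.1 m) = ½(10.62+20.34)×2.3 = 35.60.
P_w = ½ γ_w h₂² = 0.5×9.81×2.3² = 25.95. Total = 9.556+35.60+25.95 = 71.10 kN/m.

71.1 kN/m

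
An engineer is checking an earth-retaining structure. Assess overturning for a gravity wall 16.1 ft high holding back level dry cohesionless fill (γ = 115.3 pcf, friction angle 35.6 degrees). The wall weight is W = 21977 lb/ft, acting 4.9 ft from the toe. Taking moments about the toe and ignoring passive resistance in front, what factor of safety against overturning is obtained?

K_a = tan²(45° − 35.6°/2) = 0.2641.
P_a = ½K_aγH² = 0.5×0.2641×115.3×16.1² = 3947 lb/ft, acting at H/3 = 5.367 ft above the base.
Overturning moment M_o = P_a × H/3 = 3947 × 5.367 = 21180.
Resisting moment M_r = W × 4.9 = 21977 × 4.9 = 107700.
FS_overturning = M_r/M_o = 107700/21180 = 5.084.

5.08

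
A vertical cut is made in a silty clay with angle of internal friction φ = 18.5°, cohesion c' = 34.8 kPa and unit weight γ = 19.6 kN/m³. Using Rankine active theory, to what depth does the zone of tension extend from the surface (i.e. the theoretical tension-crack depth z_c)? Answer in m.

K_a = tan²(45° − 18.5°/2) = 0.5183; √K_a = 0.7199.
The active pressure is zero where K_a γ z = 2c√K_a, so z_c = 2c/(γ√K_a) = 2×34.8/(19.6×0.7199) = 4.933 m.

4.93 m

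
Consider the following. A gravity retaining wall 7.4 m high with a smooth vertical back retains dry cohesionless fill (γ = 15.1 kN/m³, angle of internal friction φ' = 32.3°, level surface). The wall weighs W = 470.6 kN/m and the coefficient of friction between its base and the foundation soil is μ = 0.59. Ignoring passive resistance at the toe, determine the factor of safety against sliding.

K_a = tan²(45° − 32.3°/2) = 0.3035.
P_a = ½K_aγH² = 0.5×0.3035×15.1×7.4² = 125.5 kN/m, acting at H/3 = 2.467 m above the base.
FS_sliding = μW / P_a = 0.59×470.6 / 125.5 = 2.213.

2.21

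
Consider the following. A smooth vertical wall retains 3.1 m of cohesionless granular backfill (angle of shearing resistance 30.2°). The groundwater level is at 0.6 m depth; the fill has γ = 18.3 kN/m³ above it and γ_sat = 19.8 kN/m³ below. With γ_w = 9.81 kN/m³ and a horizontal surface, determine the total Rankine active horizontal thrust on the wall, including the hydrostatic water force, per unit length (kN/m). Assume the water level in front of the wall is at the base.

51.1 kN/m

K_a = tan²(45° − φ/2) = 0.3307.
γ' = 19.8 − 9.81 = 9.990 kN/m³. Depth below WT = 2.5 m.
σ'_h at WT = K_a γ d_w = 3.631 kPa; at base = 3.631 + K_a γ' × 2.5 = 11.89 kPa.
P₁ (0–0.6 m) = ½×3.631×0.6 = 1.089. P₂ (0.6–3.1 m) = ½(3.631+11.89)×2.5 = 19.40.
P_w = ½ γ_w h₂² = 0.5×9.81×2.5² = 30.66. Total = 1.089+19.40+30.66 = 51.14 kN/m.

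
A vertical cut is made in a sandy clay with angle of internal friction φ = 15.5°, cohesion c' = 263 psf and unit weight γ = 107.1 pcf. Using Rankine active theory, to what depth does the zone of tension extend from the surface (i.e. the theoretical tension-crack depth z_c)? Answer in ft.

K_a = tan²(45° − 15.5°/2) = 0.5782; √K_a = 0.7604.
The active pressure is zero where K_a γ z = 2c√K_a, so z_c = 2c/(γ√K_a) = 2×263/(107.1×0.7604) = 6.459 ft.

6.46 ft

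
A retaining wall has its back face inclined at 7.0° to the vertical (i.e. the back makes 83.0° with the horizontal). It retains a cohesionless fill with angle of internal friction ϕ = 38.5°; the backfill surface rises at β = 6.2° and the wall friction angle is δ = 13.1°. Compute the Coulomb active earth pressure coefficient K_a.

0.283

K_a = sin²(α+φ) / [sin²α · sin(α−δ) · (1 + √{sin(φ+δ)sin(φ−β) / (sin(α−δ)sin(α+β))})²].
With α = 83.0°, φ = 38.5°, δ = 13.1°, β = 6.2°: K_a = 0.2825.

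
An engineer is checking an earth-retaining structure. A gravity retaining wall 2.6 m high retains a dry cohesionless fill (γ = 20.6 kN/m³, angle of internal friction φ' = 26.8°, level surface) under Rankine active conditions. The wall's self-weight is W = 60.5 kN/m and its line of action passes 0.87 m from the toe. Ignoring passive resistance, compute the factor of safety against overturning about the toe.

K_a = tan²(45° − 26.8°/2) = 0.3785.
P_a = ½K_aγH² = 0.5×0.3785×20.6×2.6² = 26.35 kN/m, acting at H/3 = 0.8667 m above the base.
Overturning moment M_o = P_a × H/3 = 26.35 × 0.8667 = 22.84.
Resisting moment M_r = W × 0.87 = 60.5 × 0.87 = 52.63.
FS_overturning = M_r/M_o = 52.63/22.84 = 2.305.

2.30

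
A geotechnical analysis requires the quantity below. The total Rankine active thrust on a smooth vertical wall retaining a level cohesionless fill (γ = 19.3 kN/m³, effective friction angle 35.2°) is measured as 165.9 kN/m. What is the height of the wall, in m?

8.00 m

K_a = 0.2687. P_a = ½ K_a γ H² ⇒ H = √(2P_a/(K_a γ)).
H = √(2×165.9/(0.2687×19.3)) = 7.999 m.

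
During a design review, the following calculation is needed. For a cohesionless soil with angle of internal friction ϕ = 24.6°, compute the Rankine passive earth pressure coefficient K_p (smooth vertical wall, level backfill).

2.43

K_p = (1 + sin φ)/(1 − sin φ) = tan²(45° + 24.6°/2) = 2.426.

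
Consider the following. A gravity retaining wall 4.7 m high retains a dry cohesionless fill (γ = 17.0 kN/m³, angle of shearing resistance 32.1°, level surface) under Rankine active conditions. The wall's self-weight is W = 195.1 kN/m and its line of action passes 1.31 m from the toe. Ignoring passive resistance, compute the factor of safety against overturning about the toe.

2.84

K_a = tan²(45° − 32.1°/2) = 0.3060.
P_a = ½K_aγH² = 0.5×0.3060×17.0×4.7² = 57.46 kN/m, acting at H/3 = 1.567 m above the base.
Overturning moment M_o = P_a × H/3 = 57.46 × 1.567 = 90.01.
Resisting moment M_r = W × 1.31 = 195.1 × 1.31 = 255.6.
FS_overturning = M_r/M_o = 255.6/90.01 = 2.839.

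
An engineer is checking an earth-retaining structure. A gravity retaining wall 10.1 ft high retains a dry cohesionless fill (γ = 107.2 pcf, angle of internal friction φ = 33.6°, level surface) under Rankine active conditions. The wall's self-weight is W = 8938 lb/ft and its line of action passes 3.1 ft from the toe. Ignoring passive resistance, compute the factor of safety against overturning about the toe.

5.24

K_a = tan²(45° − 33.6°/2) = 0.2875.
P_a = ½K_aγH² = 0.5×0.2875×107.2×10.1² = 1572 lb/ft, acting at H/3 = 3.367 ft above the base.
Overturning moment M_o = P_a × H/3 = 1572 × 3.367 = 5292.
Resisting moment M_r = W × 3.1 = 8938 × 3.1 = 27710.
FS_overturning = M_r/M_o = 27710/5292 = 5.235.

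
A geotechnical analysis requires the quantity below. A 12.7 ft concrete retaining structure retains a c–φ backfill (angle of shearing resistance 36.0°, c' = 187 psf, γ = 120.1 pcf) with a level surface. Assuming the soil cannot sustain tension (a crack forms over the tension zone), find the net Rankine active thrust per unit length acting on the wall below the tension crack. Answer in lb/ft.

K_a = 0.2596; √K_a = 0.5095.
Tension-crack depth z_c = 2c/(γ√K_a) = 2×187/(120.1×0.5095) = 6.112 ft.
σ_a at base = K_a γ H − 2c√K_a = 0.2596×120.1×12.7 − 2×187×0.5095 = 205.4 psf.
P_a = ½ × 205.4 × (H − z_c) = 0.5×205.4×6.588 = 676.7 lb/ft.

677 lb/ft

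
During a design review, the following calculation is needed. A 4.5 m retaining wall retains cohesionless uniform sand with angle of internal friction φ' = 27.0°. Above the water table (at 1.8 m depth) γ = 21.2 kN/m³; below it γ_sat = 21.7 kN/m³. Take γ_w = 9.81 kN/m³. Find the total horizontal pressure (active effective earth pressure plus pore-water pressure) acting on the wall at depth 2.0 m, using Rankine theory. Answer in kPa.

17.2 kPa

K_a = (1 − sin φ)/(1 + sin φ) = 0.3755.
γ' = 21.7 − 9.81 = 11.89 kN/m³.
Effective vertical stress at 2.0 m: σ'_v = 21.2×1.8 + 11.89×0.200 = 40.54 kPa.
σ'_h = K_a σ'_v = 0.3755 × 40.54 = 15.22 kPa; u = γ_w × 0.200 = 1.962 kPa.
Total σ_h = 15.22 + 1.962 = 17.19 kPa.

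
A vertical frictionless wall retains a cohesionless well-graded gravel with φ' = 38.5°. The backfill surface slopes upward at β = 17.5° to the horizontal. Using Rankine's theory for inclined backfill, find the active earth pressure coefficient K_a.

K_a = cos β · (cos β − √(cos²β − cos²φ)) / (cos β + √(cos²β − cos²φ)).
cos β = 0.9537, cos φ = 0.7826, √(cos²β − cos²φ) = 0.5451.
K_a = 0.9537 × (0.9537 − 0.5451)/(0.9537 + 0.5451) = 0.2600.

0.260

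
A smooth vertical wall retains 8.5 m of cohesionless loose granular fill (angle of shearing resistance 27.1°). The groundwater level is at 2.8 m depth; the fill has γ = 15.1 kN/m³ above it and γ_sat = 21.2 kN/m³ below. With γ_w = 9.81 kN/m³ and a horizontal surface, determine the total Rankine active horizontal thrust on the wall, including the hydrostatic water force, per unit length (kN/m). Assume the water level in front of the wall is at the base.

341 kN/m

K_a = tan²(45° − φ/2) = 0.3741.
γ' = 21.2 − 9.81 = 11.39 kN/m³. Depth below WT = 5.7 m.
σ'_h at WT = K_a γ d_w = 15.82 kPa; at base = 15.82 + K_a γ' × 5.7 = 40.10 kPa.
P₁ (0–2.8 m) = ½×15.82×2.8 = 22.14. P₂ (2.8–8.5 m) = ½(15.82+40.10)×5.7 = 159.4.
P_w = ½ γ_w h₂² = 0.5×9.81×5.7² = 159.4. Total = 22.14+159.4+159.4 = 340.9 kN/m.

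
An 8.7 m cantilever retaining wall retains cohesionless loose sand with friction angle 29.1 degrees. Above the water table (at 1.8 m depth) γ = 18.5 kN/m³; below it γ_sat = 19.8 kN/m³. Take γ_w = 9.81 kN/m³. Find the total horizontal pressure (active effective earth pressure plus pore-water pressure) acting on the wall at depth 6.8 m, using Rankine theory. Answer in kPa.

K_a = (1 − sin φ)/(1 + sin φ) = 0.3456.
γ' = 19.8 − 9.81 = 9.990 kN/m³.
Effective vertical stress at 6.8 m: σ'_v = 18.5×1.8 + 9.990×5.00 = 83.25 kPa.
σ'_h = K_a σ'_v = 0.3456 × 83.25 = 28.77 kPa; u = γ_w × 5.00 = 49.05 kPa.
Total σ_h = 28.77 + 49.05 = 77.82 kPa.

77.8 kPa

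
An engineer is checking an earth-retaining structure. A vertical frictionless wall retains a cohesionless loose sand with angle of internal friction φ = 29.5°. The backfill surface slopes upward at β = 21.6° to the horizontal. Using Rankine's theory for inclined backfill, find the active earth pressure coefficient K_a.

K_a = cos β · (cos β − √(cos²β − cos²φ)) / (cos β + √(cos²β − cos²φ)).
cos β = 0.9298, cos φ = 0.8704, √(cos²β − cos²φ) = 0.3271.
K_a = 0.9298 × (0.9298 − 0.3271)/(0.9298 + 0.3271) = 0.4459.

0.446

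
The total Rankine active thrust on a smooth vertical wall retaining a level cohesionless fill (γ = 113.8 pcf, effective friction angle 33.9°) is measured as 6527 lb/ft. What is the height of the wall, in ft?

20.1 ft

K_a = 0.2839. P_a = ½ K_a γ H² ⇒ H = √(2P_a/(K_a γ)).
H = √(2×6527/(0.2839×113.8)) = 20.10 ft.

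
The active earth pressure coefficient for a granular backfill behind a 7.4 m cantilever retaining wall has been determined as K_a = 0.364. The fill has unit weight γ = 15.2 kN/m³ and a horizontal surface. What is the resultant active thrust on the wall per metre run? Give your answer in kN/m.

P = ½ K_a γ H² = 0.5 × 0.364 × 15.2 × 7.4² = 151.5 kN/m.

151 kN/m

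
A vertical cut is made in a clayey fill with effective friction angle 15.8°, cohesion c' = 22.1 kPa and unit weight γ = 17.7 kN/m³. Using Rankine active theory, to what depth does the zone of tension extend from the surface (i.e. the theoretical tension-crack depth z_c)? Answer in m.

3.30 m

K_a = tan²(45° − 15.8°/2) = 0.5720; √K_a = 0.7563.
The active pressure is zero where K_a γ z = 2c√K_a, so z_c = 2c/(γ√K_a) = 2×22.1/(17.7×0.7563) = 3.302 m.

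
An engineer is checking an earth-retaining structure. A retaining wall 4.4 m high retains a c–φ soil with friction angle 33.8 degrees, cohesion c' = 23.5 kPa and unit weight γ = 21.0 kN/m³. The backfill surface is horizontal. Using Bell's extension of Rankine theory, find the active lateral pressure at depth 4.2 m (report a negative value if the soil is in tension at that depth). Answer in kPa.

0.0504 kPa

K_a = (1 − sin φ)/(1 + sin φ) = 0.2851.
σ_a = K_a γ z − 2c√K_a = 0.2851×21.0×4.2 − 2×23.5×0.5340 = 0.05041 kPa.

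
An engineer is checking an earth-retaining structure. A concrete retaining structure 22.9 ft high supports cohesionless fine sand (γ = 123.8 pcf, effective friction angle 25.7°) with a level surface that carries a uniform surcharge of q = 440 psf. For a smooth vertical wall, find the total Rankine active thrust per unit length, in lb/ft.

16800 lb/ft

K_a = tan²(45° − φ/2) = 0.3950.
Soil triangle: ½ K_a γ H² = 0.5×0.3950×123.8×22.9² = 12820 lb/ft.
Surcharge rectangle: K_a q H = 0.3950×440×22.9 = 3980 lb/ft.
Total = 12820 + 3980 = 16800 lb/ft.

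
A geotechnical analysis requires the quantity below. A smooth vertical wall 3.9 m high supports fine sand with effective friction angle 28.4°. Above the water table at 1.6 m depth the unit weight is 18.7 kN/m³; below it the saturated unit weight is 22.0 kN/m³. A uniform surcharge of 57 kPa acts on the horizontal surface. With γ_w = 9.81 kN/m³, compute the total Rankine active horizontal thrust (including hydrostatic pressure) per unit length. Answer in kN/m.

K_a = tan²(45° − φ/2) = 0.3554.
γ' = 22.0 − 9.81 = 12.19 kN/m³. h₂ = H − d_w = 2.3 m.
σ'_h: at surface K_a·q = 20.26; at WT K_a(q+γd_w) = 30.89; at base K_a(q+γd_w+γ'h₂) = 40.85 kPa.
P₁ = ½(20.26+30.89)×1.6 = 40.91; P₂ = ½(30.89+40.85)×2.3 = 82.50; P_w = ½γ_w h₂² = 25.95.
Total = 40.91+82.50+25.95 = 149.4 kN/m.

149 kN/m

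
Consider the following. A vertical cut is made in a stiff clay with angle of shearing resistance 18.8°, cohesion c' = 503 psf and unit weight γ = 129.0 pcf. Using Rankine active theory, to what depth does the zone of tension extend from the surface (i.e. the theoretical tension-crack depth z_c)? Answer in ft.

10.9 ft

K_a = tan²(45° − 18.8°/2) = 0.5126; √K_a = 0.7159.
The active pressure is zero where K_a γ z = 2c√K_a, so z_c = 2c/(γ√K_a) = 2×503/(129.0×0.7159) = 10.89 ft.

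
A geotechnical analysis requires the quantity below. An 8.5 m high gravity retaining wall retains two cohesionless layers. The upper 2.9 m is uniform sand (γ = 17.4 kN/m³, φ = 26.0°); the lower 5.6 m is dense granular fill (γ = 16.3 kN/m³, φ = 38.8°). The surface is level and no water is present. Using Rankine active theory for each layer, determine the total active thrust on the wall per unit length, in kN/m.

K_a1 = tan²(45°−26.0°/2) = 0.3905; K_a2 = tan²(45°−38.8°/2) = 0.2296.
Layer 1: σ at base = K_a1 γ₁ h₁ = 19.70 kPa; P₁ = ½×19.70×2.9 = 28.57.
Layer 2: σ_v at top = γ₁h₁ = 50.46; σ_h top = K_a2×50.46 = 11.58; σ_h base = K_a2×(50.46+16.3×5.6) = 32.54.
P₂ = ½(11.58+32.54)×5.6 = 123.5. Total P_a = 28.57+123.5 = 152.1 kN/m.

152 kN/m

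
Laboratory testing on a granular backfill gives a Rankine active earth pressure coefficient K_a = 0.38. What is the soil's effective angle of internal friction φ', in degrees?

26.7°

K_a = tan²(45° − φ/2) ⇒ 45° − φ/2 = arctan(√0.38) = 31.65°.
φ = 2(45° − 31.65°) = 26.70°.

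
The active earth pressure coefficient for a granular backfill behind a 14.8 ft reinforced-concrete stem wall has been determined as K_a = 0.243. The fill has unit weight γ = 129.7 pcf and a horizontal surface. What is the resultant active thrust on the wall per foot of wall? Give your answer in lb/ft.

P = ½ K_a γ H² = 0.5 × 0.243 × 129.7 × 14.8² = 3452 lb/ft.

3450 lb/ft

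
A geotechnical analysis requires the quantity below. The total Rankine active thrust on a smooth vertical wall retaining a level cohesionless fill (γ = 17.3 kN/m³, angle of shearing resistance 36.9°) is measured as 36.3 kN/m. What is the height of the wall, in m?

K_a = 0.2497. P_a = ½ K_a γ H² ⇒ H = √(2P_a/(K_a γ)).
H = √(2×36.3/(0.2497×17.3)) = 4.100 m.

4.10 m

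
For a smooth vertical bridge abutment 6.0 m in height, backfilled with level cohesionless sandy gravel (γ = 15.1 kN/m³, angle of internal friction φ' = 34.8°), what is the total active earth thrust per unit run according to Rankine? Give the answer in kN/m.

74.3 kN/m

K_a = tan²(45° − φ/2) = 0.2733.
P_a = ½ K_a γ H² = 0.5 × 0.2733 × 15.1 × 6.0² = 74.28 kN/m.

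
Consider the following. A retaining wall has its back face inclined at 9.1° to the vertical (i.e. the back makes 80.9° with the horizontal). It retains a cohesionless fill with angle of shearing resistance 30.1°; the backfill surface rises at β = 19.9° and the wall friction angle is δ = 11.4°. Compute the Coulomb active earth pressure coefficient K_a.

0.518

K_a = sin²(α+φ) / [sin²α · sin(α−δ) · (1 + √{sin(φ+δ)sin(φ−β) / (sin(α−δ)sin(α+β))})²].
With α = 80.9°, φ = 30.1°, δ = 11.4°, β = 19.9°: K_a = 0.5182.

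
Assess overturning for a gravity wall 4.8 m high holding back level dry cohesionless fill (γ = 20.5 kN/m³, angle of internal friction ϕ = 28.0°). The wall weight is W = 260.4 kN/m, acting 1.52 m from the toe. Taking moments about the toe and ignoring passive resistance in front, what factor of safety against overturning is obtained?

2.90

K_a = tan²(45° − 28.0°/2) = 0.3610.
P_a = ½K_aγH² = 0.5×0.3610×20.5×4.8² = 85.26 kN/m, acting at H/3 = 1.600 m above the base.
Overturning moment M_o = P_a × H/3 = 85.26 × 1.600 = 136.4.
Resisting moment M_r = W × 1.52 = 260.4 × 1.52 = 395.8.
FS_overturning = M_r/M_o = 395.8/136.4 = 2.901.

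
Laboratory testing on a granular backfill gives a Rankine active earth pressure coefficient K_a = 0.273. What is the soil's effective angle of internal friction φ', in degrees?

34.8°

K_a = tan²(45° − φ/2) ⇒ 45° − φ/2 = arctan(√0.273) = 27.59°.
φ = 2(45° − 27.59°) = 34.83°.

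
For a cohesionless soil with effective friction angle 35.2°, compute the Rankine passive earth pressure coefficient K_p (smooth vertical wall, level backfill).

3.72

K_p = (1 + sin φ)/(1 − sin φ) = tan²(45° + 35.2°/2) = 3.722.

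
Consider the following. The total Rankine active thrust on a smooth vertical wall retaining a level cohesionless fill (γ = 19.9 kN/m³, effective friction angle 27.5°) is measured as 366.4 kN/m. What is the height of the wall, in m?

10.0 m

K_a = 0.3682. P_a = ½ K_a γ H² ⇒ H = √(2P_a/(K_a γ)).
H = √(2×366.4/(0.3682×19.9)) = 10.00 m.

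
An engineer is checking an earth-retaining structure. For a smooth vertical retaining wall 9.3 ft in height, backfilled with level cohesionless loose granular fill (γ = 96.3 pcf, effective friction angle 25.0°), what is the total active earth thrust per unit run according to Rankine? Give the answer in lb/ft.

K_a = tan²(45° − φ/2) = 0.4059.
P_a = ½ K_a γ H² = 0.5 × 0.4059 × 96.3 × 9.3² = 1690 lb/ft.

1690 lb/ft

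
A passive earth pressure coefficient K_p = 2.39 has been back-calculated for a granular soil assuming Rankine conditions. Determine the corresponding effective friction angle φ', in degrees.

K_p = (1+sin φ)/(1−sin φ) ⇒ sin φ = (K_p − 1)/(K_p + 1) = 0.4100.
φ = arcsin(0.4100) = 24.21°.

24.2°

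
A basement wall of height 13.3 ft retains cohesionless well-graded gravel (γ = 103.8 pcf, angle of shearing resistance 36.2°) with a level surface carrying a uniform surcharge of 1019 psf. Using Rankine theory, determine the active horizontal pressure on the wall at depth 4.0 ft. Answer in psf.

369 psf

K_a = (1 − sin φ)/(1 + sin φ) = 0.2574.
σ_v = γz + q = 103.8 × 4.0 + 1019 = 1434 psf.
σ_h = K_a σ_v = 0.2574 × 1434 = 369.1 psf.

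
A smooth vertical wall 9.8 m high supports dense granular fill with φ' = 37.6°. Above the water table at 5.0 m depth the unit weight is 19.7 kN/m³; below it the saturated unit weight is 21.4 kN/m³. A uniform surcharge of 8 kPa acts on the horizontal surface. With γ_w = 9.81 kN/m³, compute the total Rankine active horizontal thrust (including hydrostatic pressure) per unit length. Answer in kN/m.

338 kN/m

K_a = tan²(45° − φ/2) = 0.2421.
γ' = 21.4 − 9.81 = 11.59 kN/m³. h₂ = H − d_w = 4.8 m.
σ'_h: at surface K_a·q = 1.937; at WT K_a(q+γd_w) = 25.79; at base K_a(q+γd_w+γ'h₂) = 39.26 kPa.
P₁ = ½(1.937+25.79)×5.0 = 69.31; P₂ = ½(25.79+39.26)×4.8 = 156.1; P_w = ½γ_w h₂² = 113.0.
Total = 69.31+156.1+113.0 = 338.4 kN/m.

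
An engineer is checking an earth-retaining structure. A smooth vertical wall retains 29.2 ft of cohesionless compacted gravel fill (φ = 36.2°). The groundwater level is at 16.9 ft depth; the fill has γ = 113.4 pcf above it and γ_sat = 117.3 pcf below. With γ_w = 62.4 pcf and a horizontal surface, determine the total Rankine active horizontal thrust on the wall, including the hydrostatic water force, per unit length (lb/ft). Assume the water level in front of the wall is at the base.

16000 lb/ft

K_a = tan²(45° − φ/2) = 0.2574.
γ' = 117.3 − 62.4 = 54.90 pcf. Depth below WT = 12.3 ft.
σ'_h at WT = K_a γ d_w = 493.3 psf; at base = 493.3 + K_a γ' × 12.3 = 667.1 psf.
P₁ (0–16.9 ft) = ½×493.3×16.9 = 4168. P₂ (16.9–29.2 ft) = ½(493.3+667.1)×12.3 = 7136.
P_w = ½ γ_w h₂² = 0.5×62.4×12.3² = 4720. Total = 4168+7136+4720 = 16020 lb/ft.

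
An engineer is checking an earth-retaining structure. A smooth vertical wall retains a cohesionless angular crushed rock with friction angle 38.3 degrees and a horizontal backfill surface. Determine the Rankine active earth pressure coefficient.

0.235

K_a = (1 − sin φ)/(1 + sin φ) = (1 − sin 38.3°)/(1 + sin 38.3°) = 0.2347.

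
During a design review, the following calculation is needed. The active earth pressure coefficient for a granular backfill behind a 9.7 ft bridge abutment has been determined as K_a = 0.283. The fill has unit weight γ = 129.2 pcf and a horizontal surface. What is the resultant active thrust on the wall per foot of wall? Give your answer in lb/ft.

P = ½ K_a γ H² = 0.5 × 0.283 × 129.2 × 9.7² = 1720 lb/ft.

1720 lb/ft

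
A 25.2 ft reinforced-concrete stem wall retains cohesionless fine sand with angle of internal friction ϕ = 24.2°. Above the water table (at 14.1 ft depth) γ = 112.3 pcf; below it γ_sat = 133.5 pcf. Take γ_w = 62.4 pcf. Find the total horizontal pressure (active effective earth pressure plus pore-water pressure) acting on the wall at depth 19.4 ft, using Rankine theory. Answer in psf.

K_a = (1 − sin φ)/(1 + sin φ) = 0.4185.
γ' = 133.5 − 62.4 = 71.10 pcf.
Effective vertical stress at 19.4 ft: σ'_v = 112.3×14.1 + 71.10×5.30 = 1960 psf.
σ'_h = K_a σ'_v = 0.4185 × 1960 = 820.4 psf; u = γ_w × 5.30 = 330.7 psf.
Total σ_h = 820.4 + 330.7 = 1151 psf.

1150 psf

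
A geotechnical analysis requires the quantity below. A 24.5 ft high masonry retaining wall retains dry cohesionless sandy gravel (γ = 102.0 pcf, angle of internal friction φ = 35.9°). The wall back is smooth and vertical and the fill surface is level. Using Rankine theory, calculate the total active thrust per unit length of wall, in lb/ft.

K_a = tan²(45° − φ/2) = 0.2607.
P_a = ½ K_a γ H² = 0.5 × 0.2607 × 102.0 × 24.5² = 7982 lb/ft.

7980 lb/ft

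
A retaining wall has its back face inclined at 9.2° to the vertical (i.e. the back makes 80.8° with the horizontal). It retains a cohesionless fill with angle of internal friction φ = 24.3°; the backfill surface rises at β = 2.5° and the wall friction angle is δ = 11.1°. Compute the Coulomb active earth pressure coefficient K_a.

0.465

K_a = sin²(α+φ) / [sin²α · sin(α−δ) · (1 + √{sin(φ+δ)sin(φ−β) / (sin(α−δ)sin(α+β))})²].
With α = 80.8°, φ = 24.3°, δ = 11.1°, β = 2.5°: K_a = 0.4653.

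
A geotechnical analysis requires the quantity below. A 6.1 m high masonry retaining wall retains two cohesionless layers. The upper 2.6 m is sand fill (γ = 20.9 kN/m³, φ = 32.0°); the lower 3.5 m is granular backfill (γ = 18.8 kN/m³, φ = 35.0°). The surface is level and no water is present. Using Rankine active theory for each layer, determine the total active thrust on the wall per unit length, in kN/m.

104 kN/m

K_a1 = tan²(45°−32.0°/2) = 0.3073; K_a2 = tan²(45°−35.0°/2) = 0.2710.
Layer 1: σ at base = K_a1 γ₁ h₁ = 16.70 kPa; P₁ = ½×16.70×2.6 = 21.71.
Layer 2: σ_v at top = γ₁h₁ = 54.34; σ_h top = K_a2×54.34 = 14.73; σ_h base = K_a2×(54.34+18.8×3.5) = 32.56.
P₂ = ½(14.73+32.56)×3.5 = 82.74. Total P_a = 21.71+82.74 = 104.4 kN/m.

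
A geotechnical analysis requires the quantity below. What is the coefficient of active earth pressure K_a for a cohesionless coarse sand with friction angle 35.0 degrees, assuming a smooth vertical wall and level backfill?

0.271

K_a = tan²(45° − φ/2) = tan²(27.50°) = 0.2710.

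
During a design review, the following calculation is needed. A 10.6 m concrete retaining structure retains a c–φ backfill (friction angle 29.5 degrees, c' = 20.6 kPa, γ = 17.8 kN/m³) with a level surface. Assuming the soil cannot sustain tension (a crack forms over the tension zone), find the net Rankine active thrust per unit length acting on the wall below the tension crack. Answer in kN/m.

K_a = 0.3401; √K_a = 0.5832.
Tension-crack depth z_c = 2c/(γ√K_a) = 2×20.6/(17.8×0.5832) = 3.969 m.
σ_a at base = K_a γ H − 2c√K_a = 0.3401×17.8×10.6 − 2×20.6×0.5832 = 40.14 kPa.
P_a = ½ × 40.14 × (H − z_c) = 0.5×40.14×6.631 = 133.1 kN/m.

133 kN/m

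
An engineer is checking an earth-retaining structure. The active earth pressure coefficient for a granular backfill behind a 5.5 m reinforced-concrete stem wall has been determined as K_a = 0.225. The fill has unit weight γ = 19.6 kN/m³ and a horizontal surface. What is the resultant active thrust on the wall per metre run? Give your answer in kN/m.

P = ½ K_a γ H² = 0.5 × 0.225 × 19.6 × 5.5² = 66.70 kN/m.

66.7 kN/m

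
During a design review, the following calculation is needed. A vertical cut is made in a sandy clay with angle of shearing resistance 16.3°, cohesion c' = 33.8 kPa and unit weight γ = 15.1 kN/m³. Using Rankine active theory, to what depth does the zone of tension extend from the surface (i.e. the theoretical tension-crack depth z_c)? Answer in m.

K_a = tan²(45° − 16.3°/2) = 0.5617; √K_a = 0.7495.
The active pressure is zero where K_a γ z = 2c√K_a, so z_c = 2c/(γ√K_a) = 2×33.8/(15.1×0.7495) = 5.973 m.

5.97 m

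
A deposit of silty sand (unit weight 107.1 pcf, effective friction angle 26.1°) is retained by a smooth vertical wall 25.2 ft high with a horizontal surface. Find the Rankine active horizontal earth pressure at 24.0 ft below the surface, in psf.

K_a = (1 − sin φ)/(1 + sin φ) = 0.3889.
σ_h = K_a γ z = 0.3889 × 107.1 × 24.0 = 999.8 psf.

1000 psf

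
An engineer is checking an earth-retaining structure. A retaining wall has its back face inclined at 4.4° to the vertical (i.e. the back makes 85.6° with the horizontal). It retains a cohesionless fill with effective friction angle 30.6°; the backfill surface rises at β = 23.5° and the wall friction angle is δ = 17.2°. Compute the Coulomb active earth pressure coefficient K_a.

K_a = sin²(α+φ) / [sin²α · sin(α−δ) · (1 + √{sin(φ+δ)sin(φ−β) / (sin(α−δ)sin(α+β))})²].
With α = 85.6°, φ = 30.6°, δ = 17.2°, β = 23.5°: K_a = 0.4978.

0.498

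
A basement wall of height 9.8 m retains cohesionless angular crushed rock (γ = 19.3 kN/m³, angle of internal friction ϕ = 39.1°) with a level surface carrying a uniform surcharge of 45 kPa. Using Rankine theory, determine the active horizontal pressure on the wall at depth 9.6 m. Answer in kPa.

K_a = (1 − sin φ)/(1 + sin φ) = 0.2265.
σ_v = γz + q = 19.3 × 9.6 + 45 = 230.3 kPa.
σ_h = K_a σ_v = 0.2265 × 230.3 = 52.16 kPa.

52.2 kPa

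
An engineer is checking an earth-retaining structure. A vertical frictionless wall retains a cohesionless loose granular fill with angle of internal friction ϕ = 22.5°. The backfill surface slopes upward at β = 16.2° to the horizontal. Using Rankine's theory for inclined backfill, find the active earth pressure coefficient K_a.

0.549

K_a = cos β · (cos β − √(cos²β − cos²φ)) / (cos β + √(cos²β − cos²φ)).
cos β = 0.9603, cos φ = 0.9239, √(cos²β − cos²φ) = 0.2619.
K_a = 0.9603 × (0.9603 − 0.2619)/(0.9603 + 0.2619) = 0.5487.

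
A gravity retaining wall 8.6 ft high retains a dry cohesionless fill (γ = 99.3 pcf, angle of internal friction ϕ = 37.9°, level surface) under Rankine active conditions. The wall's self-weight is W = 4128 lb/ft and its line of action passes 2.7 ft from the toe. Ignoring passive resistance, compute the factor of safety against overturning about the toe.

K_a = tan²(45° − 37.9°/2) = 0.2389.
P_a = ½K_aγH² = 0.5×0.2389×99.3×8.6² = 877.4 lb/ft, acting at H/3 = 2.867 ft above the base.
Overturning moment M_o = P_a × H/3 = 877.4 × 2.867 = 2515.
Resisting moment M_r = W × 2.7 = 4128 × 2.7 = 11150.
FS_overturning = M_r/M_o = 11150/2515 = 4.431.

4.43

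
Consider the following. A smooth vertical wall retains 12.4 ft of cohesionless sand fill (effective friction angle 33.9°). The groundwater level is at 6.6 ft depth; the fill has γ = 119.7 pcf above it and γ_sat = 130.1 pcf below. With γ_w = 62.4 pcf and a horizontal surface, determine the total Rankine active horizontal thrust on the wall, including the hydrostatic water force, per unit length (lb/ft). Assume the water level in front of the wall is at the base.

K_a = tan²(45° − φ/2) = 0.2839.
γ' = 130.1 − 62.4 = 67.70 pcf. Depth below WT = 5.8 ft.
σ'_h at WT = K_a γ d_w = 224.3 psf; at base = 224.3 + K_a γ' × 5.8 = 335.8 psf.
P₁ (0–6.6 ft) = ½×224.3×6.6 = 740.2. P₂ (6.6–12.4 ft) = ½(224.3+335.8)×5.8 = 1624.
P_w = ½ γ_w h₂² = 0.5×62.4×5.8² = 1050. Total = 740.2+1624+1050 = 3414 lb/ft.

3410 lb/ft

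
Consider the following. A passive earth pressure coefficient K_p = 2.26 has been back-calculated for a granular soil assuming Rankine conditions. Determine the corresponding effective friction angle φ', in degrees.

K_p = (1+sin φ)/(1−sin φ) ⇒ sin φ = (K_p − 1)/(K_p + 1) = 0.3865.
φ = arcsin(0.3865) = 22.74°.

22.7°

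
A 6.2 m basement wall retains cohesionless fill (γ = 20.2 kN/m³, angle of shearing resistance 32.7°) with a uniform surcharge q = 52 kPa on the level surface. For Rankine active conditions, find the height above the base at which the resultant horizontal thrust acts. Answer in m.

K_a = 0.2985.
Triangular part P₁ = ½K_aγH² = 115.9 at H/3 = 2.067 m; rectangular part P₂ = K_a q H = 96.24 at H/2 = 3.100 m.
ȳ = (P₁·2.067 + P₂·3.100)/(P₁+P₂) = 2.535 m.

2.54 m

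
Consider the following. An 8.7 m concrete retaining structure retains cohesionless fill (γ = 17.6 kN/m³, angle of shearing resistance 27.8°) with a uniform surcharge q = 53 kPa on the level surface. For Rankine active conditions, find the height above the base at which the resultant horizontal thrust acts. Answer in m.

K_a = 0.3639.
Triangular part P₁ = ½K_aγH² = 242.4 at H/3 = 2.900 m; rectangular part P₂ = K_a q H = 167.8 at H/2 = 4.350 m.
ȳ = (P₁·2.900 + P₂·4.350)/(P₁+P₂) = 3.493 m.

3.49 m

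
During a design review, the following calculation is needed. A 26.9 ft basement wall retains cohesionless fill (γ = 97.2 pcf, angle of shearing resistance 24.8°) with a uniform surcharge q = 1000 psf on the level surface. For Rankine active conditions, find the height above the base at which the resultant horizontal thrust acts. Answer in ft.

K_a = 0.4090.
Triangular part P₁ = ½K_aγH² = 14380 at H/3 = 8.967 ft; rectangular part P₂ = K_a q H = 11000 at H/2 = 13.45 ft.
ȳ = (P₁·8.967 + P₂·13.45)/(P₁+P₂) = 10.91 ft.

10.9 ft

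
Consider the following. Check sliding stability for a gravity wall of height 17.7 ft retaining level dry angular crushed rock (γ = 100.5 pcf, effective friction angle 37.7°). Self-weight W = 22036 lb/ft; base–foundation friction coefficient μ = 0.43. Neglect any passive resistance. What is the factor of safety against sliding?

K_a = tan²(45° − 37.7°/2) = 0.2411.
P_a = ½K_aγH² = 0.5×0.2411×100.5×17.7² = 3795 lb/ft, acting at H/3 = 5.900 ft above the base.
FS_sliding = μW / P_a = 0.43×22036 / 3795 = 2.497.

2.50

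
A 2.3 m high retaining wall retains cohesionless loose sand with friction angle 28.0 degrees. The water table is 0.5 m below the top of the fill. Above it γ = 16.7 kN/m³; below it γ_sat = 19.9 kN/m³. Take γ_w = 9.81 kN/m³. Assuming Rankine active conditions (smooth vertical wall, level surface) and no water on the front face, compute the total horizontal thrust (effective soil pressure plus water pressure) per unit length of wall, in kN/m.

28.0 kN/m

K_a = tan²(45° − φ/2) = 0.3610.
γ' = 19.9 − 9.81 = 10.09 kN/m³. Depth below WT = 1.8 m.
σ'_h at WT = K_a γ d_w = 3.015 kPa; at base = 3.015 + K_a γ' × 1.8 = 9.572 kPa.
P₁ (0–0.5 m) = ½×3.015×0.5 = 0.7537. P₂ (0.5–2.3 m) = ½(3.015+9.572)×1.8 = 11.33.
P_w = ½ γ_w h₂² = 0.5×9.81×1.8² = 15.89. Total = 0.7537+11.33+15.89 = 27.97 kN/m.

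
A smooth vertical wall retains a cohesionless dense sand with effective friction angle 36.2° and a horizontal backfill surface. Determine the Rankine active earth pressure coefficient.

0.257

K_a = tan²(45° − φ/2) = tan²(26.90°) = 0.2574.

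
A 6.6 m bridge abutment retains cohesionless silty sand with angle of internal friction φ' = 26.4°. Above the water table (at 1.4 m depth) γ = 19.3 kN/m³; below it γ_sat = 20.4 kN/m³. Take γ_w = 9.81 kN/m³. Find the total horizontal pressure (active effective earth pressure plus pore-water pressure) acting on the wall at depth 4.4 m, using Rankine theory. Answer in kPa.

52.0 kPa

K_a = (1 − sin φ)/(1 + sin φ) = 0.3844.
γ' = 20.4 − 9.81 = 10.59 kN/m³.
Effective vertical stress at 4.4 m: σ'_v = 19.3×1.4 + 10.59×3.00 = 58.79 kPa.
σ'_h = K_a σ'_v = 0.3844 × 58.79 = 22.60 kPa; u = γ_w × 3.00 = 29.43 kPa.
Total σ_h = 22.60 + 29.43 = 52.03 kPa.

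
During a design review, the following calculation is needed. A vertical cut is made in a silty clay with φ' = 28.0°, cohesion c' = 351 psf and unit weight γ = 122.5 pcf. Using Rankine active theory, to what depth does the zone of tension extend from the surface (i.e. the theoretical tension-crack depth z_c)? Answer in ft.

9.54 ft

K_a = tan²(45° − 28.0°/2) = 0.3610; √K_a = 0.6009.
The active pressure is zero where K_a γ z = 2c√K_a, so z_c = 2c/(γ√K_a) = 2×351/(122.5×0.6009) = 9.537 ft.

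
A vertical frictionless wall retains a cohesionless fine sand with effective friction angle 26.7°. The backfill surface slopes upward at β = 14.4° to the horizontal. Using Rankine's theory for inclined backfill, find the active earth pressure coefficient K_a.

0.429

K_a = cos β · (cos β − √(cos²β − cos²φ)) / (cos β + √(cos²β − cos²φ)).
cos β = 0.9686, cos φ = 0.8934, √(cos²β − cos²φ) = 0.3742.
K_a = 0.9686 × (0.9686 − 0.3742)/(0.9686 + 0.3742) = 0.4287.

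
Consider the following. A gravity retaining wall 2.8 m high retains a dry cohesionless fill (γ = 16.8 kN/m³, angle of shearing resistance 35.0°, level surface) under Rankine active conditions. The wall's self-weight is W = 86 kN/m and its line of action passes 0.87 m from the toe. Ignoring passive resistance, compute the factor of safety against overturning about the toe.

K_a = tan²(45° − 35.0°/2) = 0.2710.
P_a = ½K_aγH² = 0.5×0.2710×16.8×2.8² = 17.85 kN/m, acting at H/3 = 0.9333 m above the base.
Overturning moment M_o = P_a × H/3 = 17.85 × 0.9333 = 16.66.
Resisting moment M_r = W × 0.87 = 86 × 0.87 = 74.82.
FS_overturning = M_r/M_o = 74.82/16.66 = 4.492.

4.49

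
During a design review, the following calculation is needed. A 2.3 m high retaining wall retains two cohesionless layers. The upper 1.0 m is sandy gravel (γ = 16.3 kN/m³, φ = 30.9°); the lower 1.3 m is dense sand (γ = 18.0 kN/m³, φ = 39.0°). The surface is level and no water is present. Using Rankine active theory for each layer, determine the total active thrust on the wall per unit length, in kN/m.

10.9 kN/m

K_a1 = tan²(45°−30.9°/2) = 0.3214; K_a2 = tan²(45°−39.0°/2) = 0.2275.
Layer 1: σ at base = K_a1 γ₁ h₁ = 5.239 kPa; P₁ = ½×5.239×1.0 = 2.619.
Layer 2: σ_v at top = γ₁h₁ = 16.30; σ_h top = K_a2×16.30 = 3.708; σ_h base = K_a2×(16.30+18.0×1.3) = 9.032.
P₂ = ½(3.708+9.032)×1.3 = 8.281. Total P_a = 2.619+8.281 = 10.90 kN/m.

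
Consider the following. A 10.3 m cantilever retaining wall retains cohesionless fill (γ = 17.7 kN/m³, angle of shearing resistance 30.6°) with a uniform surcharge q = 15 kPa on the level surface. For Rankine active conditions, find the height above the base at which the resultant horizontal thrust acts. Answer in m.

K_a = 0.3253.
Triangular part P₁ = ½K_aγH² = 305.5 at H/3 = 3.433 m; rectangular part P₂ = K_a q H = 50.27 at H/2 = 5.150 m.
ȳ = (P₁·3.433 + P₂·5.150)/(P₁+P₂) = 3.676 m.

3.68 m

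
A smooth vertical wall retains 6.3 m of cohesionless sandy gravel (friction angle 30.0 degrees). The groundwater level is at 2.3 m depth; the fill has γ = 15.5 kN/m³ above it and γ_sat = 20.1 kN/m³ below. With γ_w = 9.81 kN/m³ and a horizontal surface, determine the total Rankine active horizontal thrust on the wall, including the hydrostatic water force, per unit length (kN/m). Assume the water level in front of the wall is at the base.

K_a = tan²(45° − φ/2) = 0.3333.
γ' = 20.1 − 9.81 = 10.29 kN/m³. Depth below WT = 4.0 m.
σ'_h at WT = K_a γ d_w = 11.88 kPa; at base = 11.88 + K_a γ' × 4.0 = 25.60 kPa.
P₁ (0–2.3 m) = ½×11.88×2.3 = 13.67. P₂ (2.3–6.3 m) = ½(11.88+25.60)×4.0 = 74.97.
P_w = ½ γ_w h₂² = 0.5×9.81×4.0² = 78.48. Total = 13.67+74.97+78.48 = 167.1 kN/m.

167 kN/m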